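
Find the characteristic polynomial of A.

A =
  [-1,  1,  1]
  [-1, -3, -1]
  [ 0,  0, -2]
x^3 + 6*x^2 + 12*x + 8

Expanding det(x·I − A) (e.g. by cofactor expansion or by noting that A is similar to its Jordan form J, which has the same characteristic polynomial as A) gives
  χ_A(x) = x^3 + 6*x^2 + 12*x + 8
which factors as (x + 2)^3. The eigenvalues (with algebraic multiplicities) are λ = -2 with multiplicity 3.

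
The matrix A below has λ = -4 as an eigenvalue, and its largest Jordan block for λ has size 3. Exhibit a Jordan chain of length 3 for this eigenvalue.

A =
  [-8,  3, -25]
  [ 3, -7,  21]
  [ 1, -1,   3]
A Jordan chain for λ = -4 of length 3:
v_1 = (4, -3, -1)ᵀ
v_2 = (3, -3, -1)ᵀ
v_3 = (0, 1, 0)ᵀ

Let N = A − (-4)·I. We want v_3 with N^3 v_3 = 0 but N^2 v_3 ≠ 0; then v_{j-1} := N · v_j for j = 3, …, 2.

Pick v_3 = (0, 1, 0)ᵀ.
Then v_2 = N · v_3 = (3, -3, -1)ᵀ.
Then v_1 = N · v_2 = (4, -3, -1)ᵀ.

Sanity check: (A − (-4)·I) v_1 = (0, 0, 0)ᵀ = 0. ✓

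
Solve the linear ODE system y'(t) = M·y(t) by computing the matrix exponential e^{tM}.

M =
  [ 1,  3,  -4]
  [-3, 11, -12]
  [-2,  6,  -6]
e^{tM} =
  [-t*exp(2*t) + exp(2*t), 3*t*exp(2*t), -4*t*exp(2*t)]
  [-3*t*exp(2*t), 9*t*exp(2*t) + exp(2*t), -12*t*exp(2*t)]
  [-2*t*exp(2*t), 6*t*exp(2*t), -8*t*exp(2*t) + exp(2*t)]

Strategy: write M = P · J · P⁻¹ where J is a Jordan canonical form, so e^{tM} = P · e^{tJ} · P⁻¹, and e^{tJ} can be computed block-by-block.

M has Jordan form
J =
  [2, 1, 0]
  [0, 2, 0]
  [0, 0, 2]
(up to reordering of blocks).

Per-block formulas:
  For a 1×1 block at λ = 2: exp(t · [2]) = [e^(2t)].
  For a 2×2 Jordan block J_2(2): exp(t · J_2(2)) = e^(2t)·(I + t·N), where N is the 2×2 nilpotent shift.

After assembling e^{tJ} and conjugating by P, we get:

e^{tM} =
  [-t*exp(2*t) + exp(2*t), 3*t*exp(2*t), -4*t*exp(2*t)]
  [-3*t*exp(2*t), 9*t*exp(2*t) + exp(2*t), -12*t*exp(2*t)]
  [-2*t*exp(2*t), 6*t*exp(2*t), -8*t*exp(2*t) + exp(2*t)]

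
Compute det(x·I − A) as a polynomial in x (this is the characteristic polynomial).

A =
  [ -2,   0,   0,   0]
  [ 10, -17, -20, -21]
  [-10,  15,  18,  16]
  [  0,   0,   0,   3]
x^4 - 2*x^3 - 11*x^2 + 12*x + 36

Expanding det(x·I − A) (e.g. by cofactor expansion or by noting that A is similar to its Jordan form J, which has the same characteristic polynomial as A) gives
  χ_A(x) = x^4 - 2*x^3 - 11*x^2 + 12*x + 36
which factors as (x - 3)^2*(x + 2)^2. The eigenvalues (with algebraic multiplicities) are λ = -2 with multiplicity 2, λ = 3 with multiplicity 2.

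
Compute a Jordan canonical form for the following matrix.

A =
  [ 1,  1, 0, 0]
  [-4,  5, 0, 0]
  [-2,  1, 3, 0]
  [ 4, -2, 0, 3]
J_2(3) ⊕ J_1(3) ⊕ J_1(3)

The characteristic polynomial is
  det(x·I − A) = x^4 - 12*x^3 + 54*x^2 - 108*x + 81 = (x - 3)^4

Eigenvalues and multiplicities (the geometric multiplicity of λ is n − rank(A − λI), which equals the number of Jordan blocks for λ):
  λ = 3: algebraic multiplicity = 4, geometric multiplicity = 3

Determining the block sizes for each eigenvalue:
  λ = 3: 3 blocks summing to 4 forces exactly one block of size 2 and the rest size 1 → block sizes [2, 1, 1]

Assembling the blocks gives a Jordan form
J =
  [3, 1, 0, 0]
  [0, 3, 0, 0]
  [0, 0, 3, 0]
  [0, 0, 0, 3]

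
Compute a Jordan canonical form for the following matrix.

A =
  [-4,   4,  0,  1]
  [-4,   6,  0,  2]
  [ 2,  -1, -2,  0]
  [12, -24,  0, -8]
J_2(-2) ⊕ J_2(-2)

The characteristic polynomial is
  det(x·I − A) = x^4 + 8*x^3 + 24*x^2 + 32*x + 16 = (x + 2)^4

Eigenvalues and multiplicities (the geometric multiplicity of λ is n − rank(A − λI), which equals the number of Jordan blocks for λ):
  λ = -2: algebraic multiplicity = 4, geometric multiplicity = 2

Determining the block sizes for each eigenvalue:
  λ = -2: with am = 4 and gm = 2, the partition is not yet determined (e.g. several partitions of 4 into 2 parts exist). Let N = A − (-2)·I. Computing rank(N^1) = 2, rank(N^2) = 0; the number of blocks of size ≥ j is rank(N^{j−1}) − rank(N^j), giving [2, 2]. So we have 2 block(s) of size 2 → block sizes [2, 2]

Assembling the blocks gives a Jordan form
J =
  [-2,  1,  0,  0]
  [ 0, -2,  0,  0]
  [ 0,  0, -2,  1]
  [ 0,  0,  0, -2]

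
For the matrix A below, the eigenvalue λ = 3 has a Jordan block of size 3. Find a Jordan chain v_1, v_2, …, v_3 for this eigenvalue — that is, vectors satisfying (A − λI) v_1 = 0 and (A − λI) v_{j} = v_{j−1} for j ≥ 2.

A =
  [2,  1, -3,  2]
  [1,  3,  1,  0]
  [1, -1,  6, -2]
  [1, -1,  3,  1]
A Jordan chain for λ = 3 of length 3:
v_1 = (1, 0, -1, -1)ᵀ
v_2 = (-1, 1, 1, 1)ᵀ
v_3 = (1, 0, 0, 0)ᵀ

Let N = A − (3)·I. We want v_3 with N^3 v_3 = 0 but N^2 v_3 ≠ 0; then v_{j-1} := N · v_j for j = 3, …, 2.

Pick v_3 = (1, 0, 0, 0)ᵀ.
Then v_2 = N · v_3 = (-1, 1, 1, 1)ᵀ.
Then v_1 = N · v_2 = (1, 0, -1, -1)ᵀ.

Sanity check: (A − (3)·I) v_1 = (0, 0, 0, 0)ᵀ = 0. ✓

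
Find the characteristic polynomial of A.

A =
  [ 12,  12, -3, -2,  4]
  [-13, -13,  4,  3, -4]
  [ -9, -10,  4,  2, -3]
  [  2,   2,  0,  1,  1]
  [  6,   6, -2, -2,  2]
x^5 - 6*x^4 + 14*x^3 - 16*x^2 + 9*x - 2

Expanding det(x·I − A) (e.g. by cofactor expansion or by noting that A is similar to its Jordan form J, which has the same characteristic polynomial as A) gives
  χ_A(x) = x^5 - 6*x^4 + 14*x^3 - 16*x^2 + 9*x - 2
which factors as (x - 2)*(x - 1)^4. The eigenvalues (with algebraic multiplicities) are λ = 1 with multiplicity 4, λ = 2 with multiplicity 1.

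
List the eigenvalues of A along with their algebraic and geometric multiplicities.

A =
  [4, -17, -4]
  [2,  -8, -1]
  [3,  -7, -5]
λ = -3: alg = 3, geom = 1

Step 1 — factor the characteristic polynomial to read off the algebraic multiplicities:
  χ_A(x) = (x + 3)^3

Step 2 — compute geometric multiplicities via the rank-nullity identity g(λ) = n − rank(A − λI):
  rank(A − (-3)·I) = 2, so dim ker(A − (-3)·I) = n − 2 = 1

Summary:
  λ = -3: algebraic multiplicity = 3, geometric multiplicity = 1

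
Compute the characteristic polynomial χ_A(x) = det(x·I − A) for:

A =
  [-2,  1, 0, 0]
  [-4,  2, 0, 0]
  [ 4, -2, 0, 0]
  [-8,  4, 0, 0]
x^4

Expanding det(x·I − A) (e.g. by cofactor expansion or by noting that A is similar to its Jordan form J, which has the same characteristic polynomial as A) gives
  χ_A(x) = x^4
which factors as x^4. The eigenvalues (with algebraic multiplicities) are λ = 0 with multiplicity 4.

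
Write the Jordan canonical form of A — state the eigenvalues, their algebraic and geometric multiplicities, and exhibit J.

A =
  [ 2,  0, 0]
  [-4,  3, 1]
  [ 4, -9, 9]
J_1(2) ⊕ J_2(6)

The characteristic polynomial is
  det(x·I − A) = x^3 - 14*x^2 + 60*x - 72 = (x - 6)^2*(x - 2)

Eigenvalues and multiplicities (the geometric multiplicity of λ is n − rank(A − λI), which equals the number of Jordan blocks for λ):
  λ = 2: algebraic multiplicity = 1, geometric multiplicity = 1
  λ = 6: algebraic multiplicity = 2, geometric multiplicity = 1

Determining the block sizes for each eigenvalue:
  λ = 2: one block (gm = 1), so the single block has size am = 1 → block sizes [1]
  λ = 6: one block (gm = 1), so the single block has size am = 2 → block sizes [2]

Assembling the blocks gives a Jordan form
J =
  [2, 0, 0]
  [0, 6, 1]
  [0, 0, 6]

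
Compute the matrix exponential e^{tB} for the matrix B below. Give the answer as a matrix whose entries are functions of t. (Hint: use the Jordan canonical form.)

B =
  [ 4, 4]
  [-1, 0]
e^{tB} =
  [2*t*exp(2*t) + exp(2*t), 4*t*exp(2*t)]
  [-t*exp(2*t), -2*t*exp(2*t) + exp(2*t)]

Strategy: write B = P · J · P⁻¹ where J is a Jordan canonical form, so e^{tB} = P · e^{tJ} · P⁻¹, and e^{tJ} can be computed block-by-block.

B has Jordan form
J =
  [2, 1]
  [0, 2]
(up to reordering of blocks).

Per-block formulas:
  For a 2×2 Jordan block J_2(2): exp(t · J_2(2)) = e^(2t)·(I + t·N), where N is the 2×2 nilpotent shift.

After assembling e^{tJ} and conjugating by P, we get:

e^{tB} =
  [2*t*exp(2*t) + exp(2*t), 4*t*exp(2*t)]
  [-t*exp(2*t), -2*t*exp(2*t) + exp(2*t)]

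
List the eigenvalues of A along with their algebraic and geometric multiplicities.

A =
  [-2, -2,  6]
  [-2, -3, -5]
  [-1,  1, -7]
λ = -4: alg = 3, geom = 1

Step 1 — factor the characteristic polynomial to read off the algebraic multiplicities:
  χ_A(x) = (x + 4)^3

Step 2 — compute geometric multiplicities via the rank-nullity identity g(λ) = n − rank(A − λI):
  rank(A − (-4)·I) = 2, so dim ker(A − (-4)·I) = n − 2 = 1

Summary:
  λ = -4: algebraic multiplicity = 3, geometric multiplicity = 1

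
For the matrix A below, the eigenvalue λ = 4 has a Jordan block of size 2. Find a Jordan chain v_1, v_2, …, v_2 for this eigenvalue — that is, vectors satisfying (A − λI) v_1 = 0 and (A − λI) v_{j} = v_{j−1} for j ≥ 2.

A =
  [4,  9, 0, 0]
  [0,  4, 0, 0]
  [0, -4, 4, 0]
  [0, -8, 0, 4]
A Jordan chain for λ = 4 of length 2:
v_1 = (9, 0, -4, -8)ᵀ
v_2 = (0, 1, 0, 0)ᵀ

Let N = A − (4)·I. We want v_2 with N^2 v_2 = 0 but N^1 v_2 ≠ 0; then v_{j-1} := N · v_j for j = 2, …, 2.

Pick v_2 = (0, 1, 0, 0)ᵀ.
Then v_1 = N · v_2 = (9, 0, -4, -8)ᵀ.

Sanity check: (A − (4)·I) v_1 = (0, 0, 0, 0)ᵀ = 0. ✓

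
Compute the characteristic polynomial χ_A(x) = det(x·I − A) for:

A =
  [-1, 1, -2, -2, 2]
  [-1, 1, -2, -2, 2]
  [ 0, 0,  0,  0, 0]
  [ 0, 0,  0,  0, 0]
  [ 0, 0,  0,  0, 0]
x^5

Expanding det(x·I − A) (e.g. by cofactor expansion or by noting that A is similar to its Jordan form J, which has the same characteristic polynomial as A) gives
  χ_A(x) = x^5
which factors as x^5. The eigenvalues (with algebraic multiplicities) are λ = 0 with multiplicity 5.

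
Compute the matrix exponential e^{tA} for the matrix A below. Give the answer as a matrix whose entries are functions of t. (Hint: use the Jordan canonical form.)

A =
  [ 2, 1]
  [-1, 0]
e^{tA} =
  [t*exp(t) + exp(t), t*exp(t)]
  [-t*exp(t), -t*exp(t) + exp(t)]

Strategy: write A = P · J · P⁻¹ where J is a Jordan canonical form, so e^{tA} = P · e^{tJ} · P⁻¹, and e^{tJ} can be computed block-by-block.

A has Jordan form
J =
  [1, 1]
  [0, 1]
(up to reordering of blocks).

Per-block formulas:
  For a 2×2 Jordan block J_2(1): exp(t · J_2(1)) = e^(1t)·(I + t·N), where N is the 2×2 nilpotent shift.

After assembling e^{tJ} and conjugating by P, we get:

e^{tA} =
  [t*exp(t) + exp(t), t*exp(t)]
  [-t*exp(t), -t*exp(t) + exp(t)]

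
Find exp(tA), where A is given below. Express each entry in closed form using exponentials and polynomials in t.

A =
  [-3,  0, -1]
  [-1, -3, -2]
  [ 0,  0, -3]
e^{tA} =
  [exp(-3*t), 0, -t*exp(-3*t)]
  [-t*exp(-3*t), exp(-3*t), t^2*exp(-3*t)/2 - 2*t*exp(-3*t)]
  [0, 0, exp(-3*t)]

Strategy: write A = P · J · P⁻¹ where J is a Jordan canonical form, so e^{tA} = P · e^{tJ} · P⁻¹, and e^{tJ} can be computed block-by-block.

A has Jordan form
J =
  [-3,  1,  0]
  [ 0, -3,  1]
  [ 0,  0, -3]
(up to reordering of blocks).

Per-block formulas:
  For a 3×3 Jordan block J_3(-3): exp(t · J_3(-3)) = e^(-3t)·(I + t·N + (t^2/2)·N^2), where N is the 3×3 nilpotent shift.

After assembling e^{tJ} and conjugating by P, we get:

e^{tA} =
  [exp(-3*t), 0, -t*exp(-3*t)]
  [-t*exp(-3*t), exp(-3*t), t^2*exp(-3*t)/2 - 2*t*exp(-3*t)]
  [0, 0, exp(-3*t)]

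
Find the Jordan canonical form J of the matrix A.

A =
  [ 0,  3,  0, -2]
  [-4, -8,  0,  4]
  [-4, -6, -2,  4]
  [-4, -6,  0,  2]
J_2(-2) ⊕ J_1(-2) ⊕ J_1(-2)

The characteristic polynomial is
  det(x·I − A) = x^4 + 8*x^3 + 24*x^2 + 32*x + 16 = (x + 2)^4

Eigenvalues and multiplicities (the geometric multiplicity of λ is n − rank(A − λI), which equals the number of Jordan blocks for λ):
  λ = -2: algebraic multiplicity = 4, geometric multiplicity = 3

Determining the block sizes for each eigenvalue:
  λ = -2: 3 blocks summing to 4 forces exactly one block of size 2 and the rest size 1 → block sizes [2, 1, 1]

Assembling the blocks gives a Jordan form
J =
  [-2,  1,  0,  0]
  [ 0, -2,  0,  0]
  [ 0,  0, -2,  0]
  [ 0,  0,  0, -2]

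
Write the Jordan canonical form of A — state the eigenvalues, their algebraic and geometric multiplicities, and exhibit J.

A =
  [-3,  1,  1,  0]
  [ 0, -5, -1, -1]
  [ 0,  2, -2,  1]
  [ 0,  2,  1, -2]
J_2(-3) ⊕ J_2(-3)

The characteristic polynomial is
  det(x·I − A) = x^4 + 12*x^3 + 54*x^2 + 108*x + 81 = (x + 3)^4

Eigenvalues and multiplicities (the geometric multiplicity of λ is n − rank(A − λI), which equals the number of Jordan blocks for λ):
  λ = -3: algebraic multiplicity = 4, geometric multiplicity = 2

Determining the block sizes for each eigenvalue:
  λ = -3: with am = 4 and gm = 2, the partition is not yet determined (e.g. several partitions of 4 into 2 parts exist). Let N = A − (-3)·I. Computing rank(N^1) = 2, rank(N^2) = 0; the number of blocks of size ≥ j is rank(N^{j−1}) − rank(N^j), giving [2, 2]. So we have 2 block(s) of size 2 → block sizes [2, 2]

Assembling the blocks gives a Jordan form
J =
  [-3,  1,  0,  0]
  [ 0, -3,  0,  0]
  [ 0,  0, -3,  1]
  [ 0,  0,  0, -3]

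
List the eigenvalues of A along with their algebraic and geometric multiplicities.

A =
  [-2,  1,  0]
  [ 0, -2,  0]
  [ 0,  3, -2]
λ = -2: alg = 3, geom = 2

Step 1 — factor the characteristic polynomial to read off the algebraic multiplicities:
  χ_A(x) = (x + 2)^3

Step 2 — compute geometric multiplicities via the rank-nullity identity g(λ) = n − rank(A − λI):
  rank(A − (-2)·I) = 1, so dim ker(A − (-2)·I) = n − 1 = 2

Summary:
  λ = -2: algebraic multiplicity = 3, geometric multiplicity = 2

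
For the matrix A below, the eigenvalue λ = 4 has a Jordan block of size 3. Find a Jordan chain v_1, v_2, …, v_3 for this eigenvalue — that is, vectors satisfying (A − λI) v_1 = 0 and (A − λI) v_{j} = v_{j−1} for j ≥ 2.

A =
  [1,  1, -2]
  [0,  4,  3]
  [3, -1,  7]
A Jordan chain for λ = 4 of length 3:
v_1 = (3, 9, 0)ᵀ
v_2 = (-3, 0, 3)ᵀ
v_3 = (1, 0, 0)ᵀ

Let N = A − (4)·I. We want v_3 with N^3 v_3 = 0 but N^2 v_3 ≠ 0; then v_{j-1} := N · v_j for j = 3, …, 2.

Pick v_3 = (1, 0, 0)ᵀ.
Then v_2 = N · v_3 = (-3, 0, 3)ᵀ.
Then v_1 = N · v_2 = (3, 9, 0)ᵀ.

Sanity check: (A − (4)·I) v_1 = (0, 0, 0)ᵀ = 0. ✓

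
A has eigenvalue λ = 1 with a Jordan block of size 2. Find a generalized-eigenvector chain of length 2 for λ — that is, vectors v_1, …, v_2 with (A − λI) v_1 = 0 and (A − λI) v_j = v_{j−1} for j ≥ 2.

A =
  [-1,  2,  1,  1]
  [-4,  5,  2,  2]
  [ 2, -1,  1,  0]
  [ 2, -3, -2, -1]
A Jordan chain for λ = 1 of length 2:
v_1 = (-2, -4, 2, 2)ᵀ
v_2 = (1, 0, 0, 0)ᵀ

Let N = A − (1)·I. We want v_2 with N^2 v_2 = 0 but N^1 v_2 ≠ 0; then v_{j-1} := N · v_j for j = 2, …, 2.

Pick v_2 = (1, 0, 0, 0)ᵀ.
Then v_1 = N · v_2 = (-2, -4, 2, 2)ᵀ.

Sanity check: (A − (1)·I) v_1 = (0, 0, 0, 0)ᵀ = 0. ✓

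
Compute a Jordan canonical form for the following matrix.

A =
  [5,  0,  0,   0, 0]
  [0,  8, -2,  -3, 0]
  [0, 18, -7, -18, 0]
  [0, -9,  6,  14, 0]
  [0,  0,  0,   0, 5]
J_2(5) ⊕ J_1(5) ⊕ J_1(5) ⊕ J_1(5)

The characteristic polynomial is
  det(x·I − A) = x^5 - 25*x^4 + 250*x^3 - 1250*x^2 + 3125*x - 3125 = (x - 5)^5

Eigenvalues and multiplicities (the geometric multiplicity of λ is n − rank(A − λI), which equals the number of Jordan blocks for λ):
  λ = 5: algebraic multiplicity = 5, geometric multiplicity = 4

Determining the block sizes for each eigenvalue:
  λ = 5: 4 blocks summing to 5 forces exactly one block of size 2 and the rest size 1 → block sizes [2, 1, 1, 1]

Assembling the blocks gives a Jordan form
J =
  [5, 1, 0, 0, 0]
  [0, 5, 0, 0, 0]
  [0, 0, 5, 0, 0]
  [0, 0, 0, 5, 0]
  [0, 0, 0, 0, 5]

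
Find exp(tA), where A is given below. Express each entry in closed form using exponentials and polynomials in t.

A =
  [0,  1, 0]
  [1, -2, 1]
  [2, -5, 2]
e^{tA} =
  [t^2/2 + 1, -t^2 + t, t^2/2]
  [t, 1 - 2*t, t]
  [-t^2/2 + 2*t, t^2 - 5*t, -t^2/2 + 2*t + 1]

Strategy: write A = P · J · P⁻¹ where J is a Jordan canonical form, so e^{tA} = P · e^{tJ} · P⁻¹, and e^{tJ} can be computed block-by-block.

A has Jordan form
J =
  [0, 1, 0]
  [0, 0, 1]
  [0, 0, 0]
(up to reordering of blocks).

Per-block formulas:
  For a 3×3 Jordan block J_3(0): exp(t · J_3(0)) = e^(0t)·(I + t·N + (t^2/2)·N^2), where N is the 3×3 nilpotent shift.

After assembling e^{tJ} and conjugating by P, we get:

e^{tA} =
  [t^2/2 + 1, -t^2 + t, t^2/2]
  [t, 1 - 2*t, t]
  [-t^2/2 + 2*t, t^2 - 5*t, -t^2/2 + 2*t + 1]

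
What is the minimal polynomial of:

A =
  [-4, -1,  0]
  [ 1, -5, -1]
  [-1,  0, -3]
x^3 + 12*x^2 + 48*x + 64

The characteristic polynomial is χ_A(x) = (x + 4)^3, so the eigenvalues are known. The minimal polynomial is
  m_A(x) = Π_λ (x − λ)^{k_λ}
where k_λ is the size of the *largest* Jordan block for λ (equivalently, the smallest k with (A − λI)^k v = 0 for every generalised eigenvector v of λ).

  λ = -4: largest Jordan block has size 3, contributing (x + 4)^3

So m_A(x) = (x + 4)^3 = x^3 + 12*x^2 + 48*x + 64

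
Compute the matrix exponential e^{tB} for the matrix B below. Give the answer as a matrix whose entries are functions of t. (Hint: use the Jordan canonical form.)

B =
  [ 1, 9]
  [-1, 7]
e^{tB} =
  [-3*t*exp(4*t) + exp(4*t), 9*t*exp(4*t)]
  [-t*exp(4*t), 3*t*exp(4*t) + exp(4*t)]

Strategy: write B = P · J · P⁻¹ where J is a Jordan canonical form, so e^{tB} = P · e^{tJ} · P⁻¹, and e^{tJ} can be computed block-by-block.

B has Jordan form
J =
  [4, 1]
  [0, 4]
(up to reordering of blocks).

Per-block formulas:
  For a 2×2 Jordan block J_2(4): exp(t · J_2(4)) = e^(4t)·(I + t·N), where N is the 2×2 nilpotent shift.

After assembling e^{tJ} and conjugating by P, we get:

e^{tB} =
  [-3*t*exp(4*t) + exp(4*t), 9*t*exp(4*t)]
  [-t*exp(4*t), 3*t*exp(4*t) + exp(4*t)]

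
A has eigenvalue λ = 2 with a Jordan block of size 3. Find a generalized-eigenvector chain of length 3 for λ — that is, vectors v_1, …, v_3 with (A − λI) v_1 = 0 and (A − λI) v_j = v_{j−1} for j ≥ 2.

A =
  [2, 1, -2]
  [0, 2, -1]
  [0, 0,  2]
A Jordan chain for λ = 2 of length 3:
v_1 = (-1, 0, 0)ᵀ
v_2 = (-2, -1, 0)ᵀ
v_3 = (0, 0, 1)ᵀ

Let N = A − (2)·I. We want v_3 with N^3 v_3 = 0 but N^2 v_3 ≠ 0; then v_{j-1} := N · v_j for j = 3, …, 2.

Pick v_3 = (0, 0, 1)ᵀ.
Then v_2 = N · v_3 = (-2, -1, 0)ᵀ.
Then v_1 = N · v_2 = (-1, 0, 0)ᵀ.

Sanity check: (A − (2)·I) v_1 = (0, 0, 0)ᵀ = 0. ✓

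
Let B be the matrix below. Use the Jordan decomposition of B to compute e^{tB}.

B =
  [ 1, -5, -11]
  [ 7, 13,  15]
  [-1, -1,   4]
e^{tB} =
  [t^2*exp(6*t)/2 - 5*t*exp(6*t) + exp(6*t), t^2*exp(6*t)/2 - 5*t*exp(6*t), t^2*exp(6*t) - 11*t*exp(6*t)]
  [-t^2*exp(6*t)/2 + 7*t*exp(6*t), -t^2*exp(6*t)/2 + 7*t*exp(6*t) + exp(6*t), -t^2*exp(6*t) + 15*t*exp(6*t)]
  [-t*exp(6*t), -t*exp(6*t), -2*t*exp(6*t) + exp(6*t)]

Strategy: write B = P · J · P⁻¹ where J is a Jordan canonical form, so e^{tB} = P · e^{tJ} · P⁻¹, and e^{tJ} can be computed block-by-block.

B has Jordan form
J =
  [6, 1, 0]
  [0, 6, 1]
  [0, 0, 6]
(up to reordering of blocks).

Per-block formulas:
  For a 3×3 Jordan block J_3(6): exp(t · J_3(6)) = e^(6t)·(I + t·N + (t^2/2)·N^2), where N is the 3×3 nilpotent shift.

After assembling e^{tJ} and conjugating by P, we get:

e^{tB} =
  [t^2*exp(6*t)/2 - 5*t*exp(6*t) + exp(6*t), t^2*exp(6*t)/2 - 5*t*exp(6*t), t^2*exp(6*t) - 11*t*exp(6*t)]
  [-t^2*exp(6*t)/2 + 7*t*exp(6*t), -t^2*exp(6*t)/2 + 7*t*exp(6*t) + exp(6*t), -t^2*exp(6*t) + 15*t*exp(6*t)]
  [-t*exp(6*t), -t*exp(6*t), -2*t*exp(6*t) + exp(6*t)]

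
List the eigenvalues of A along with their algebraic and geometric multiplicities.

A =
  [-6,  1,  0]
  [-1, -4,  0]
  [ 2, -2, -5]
λ = -5: alg = 3, geom = 2

Step 1 — factor the characteristic polynomial to read off the algebraic multiplicities:
  χ_A(x) = (x + 5)^3

Step 2 — compute geometric multiplicities via the rank-nullity identity g(λ) = n − rank(A − λI):
  rank(A − (-5)·I) = 1, so dim ker(A − (-5)·I) = n − 1 = 2

Summary:
  λ = -5: algebraic multiplicity = 3, geometric multiplicity = 2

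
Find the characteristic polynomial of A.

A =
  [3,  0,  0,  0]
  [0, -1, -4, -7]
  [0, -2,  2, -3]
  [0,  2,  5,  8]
x^4 - 12*x^3 + 54*x^2 - 108*x + 81

Expanding det(x·I − A) (e.g. by cofactor expansion or by noting that A is similar to its Jordan form J, which has the same characteristic polynomial as A) gives
  χ_A(x) = x^4 - 12*x^3 + 54*x^2 - 108*x + 81
which factors as (x - 3)^4. The eigenvalues (with algebraic multiplicities) are λ = 3 with multiplicity 4.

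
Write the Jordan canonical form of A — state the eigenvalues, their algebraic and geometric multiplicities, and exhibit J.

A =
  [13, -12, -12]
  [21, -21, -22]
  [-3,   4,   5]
J_1(-5) ⊕ J_2(1)

The characteristic polynomial is
  det(x·I − A) = x^3 + 3*x^2 - 9*x + 5 = (x - 1)^2*(x + 5)

Eigenvalues and multiplicities (the geometric multiplicity of λ is n − rank(A − λI), which equals the number of Jordan blocks for λ):
  λ = -5: algebraic multiplicity = 1, geometric multiplicity = 1
  λ = 1: algebraic multiplicity = 2, geometric multiplicity = 1

Determining the block sizes for each eigenvalue:
  λ = -5: one block (gm = 1), so the single block has size am = 1 → block sizes [1]
  λ = 1: one block (gm = 1), so the single block has size am = 2 → block sizes [2]

Assembling the blocks gives a Jordan form
J =
  [-5, 0, 0]
  [ 0, 1, 1]
  [ 0, 0, 1]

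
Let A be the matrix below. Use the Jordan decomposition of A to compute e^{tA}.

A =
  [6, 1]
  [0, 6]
e^{tA} =
  [exp(6*t), t*exp(6*t)]
  [0, exp(6*t)]

Strategy: write A = P · J · P⁻¹ where J is a Jordan canonical form, so e^{tA} = P · e^{tJ} · P⁻¹, and e^{tJ} can be computed block-by-block.

A has Jordan form
J =
  [6, 1]
  [0, 6]
(up to reordering of blocks).

Per-block formulas:
  For a 2×2 Jordan block J_2(6): exp(t · J_2(6)) = e^(6t)·(I + t·N), where N is the 2×2 nilpotent shift.

After assembling e^{tJ} and conjugating by P, we get:

e^{tA} =
  [exp(6*t), t*exp(6*t)]
  [0, exp(6*t)]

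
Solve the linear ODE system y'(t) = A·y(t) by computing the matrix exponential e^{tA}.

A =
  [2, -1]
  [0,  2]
e^{tA} =
  [exp(2*t), -t*exp(2*t)]
  [0, exp(2*t)]

Strategy: write A = P · J · P⁻¹ where J is a Jordan canonical form, so e^{tA} = P · e^{tJ} · P⁻¹, and e^{tJ} can be computed block-by-block.

A has Jordan form
J =
  [2, 1]
  [0, 2]
(up to reordering of blocks).

Per-block formulas:
  For a 2×2 Jordan block J_2(2): exp(t · J_2(2)) = e^(2t)·(I + t·N), where N is the 2×2 nilpotent shift.

After assembling e^{tJ} and conjugating by P, we get:

e^{tA} =
  [exp(2*t), -t*exp(2*t)]
  [0, exp(2*t)]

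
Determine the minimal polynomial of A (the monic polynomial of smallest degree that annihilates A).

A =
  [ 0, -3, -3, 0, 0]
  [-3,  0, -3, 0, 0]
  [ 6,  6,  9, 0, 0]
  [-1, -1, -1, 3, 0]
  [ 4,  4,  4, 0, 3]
x^2 - 6*x + 9

The characteristic polynomial is χ_A(x) = (x - 3)^5, so the eigenvalues are known. The minimal polynomial is
  m_A(x) = Π_λ (x − λ)^{k_λ}
where k_λ is the size of the *largest* Jordan block for λ (equivalently, the smallest k with (A − λI)^k v = 0 for every generalised eigenvector v of λ).

  λ = 3: largest Jordan block has size 2, contributing (x − 3)^2

So m_A(x) = (x - 3)^2 = x^2 - 6*x + 9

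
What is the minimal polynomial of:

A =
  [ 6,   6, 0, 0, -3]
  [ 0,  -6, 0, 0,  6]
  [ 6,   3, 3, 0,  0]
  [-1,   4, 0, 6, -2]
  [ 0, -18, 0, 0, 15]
x^3 - 15*x^2 + 72*x - 108

The characteristic polynomial is χ_A(x) = (x - 6)^3*(x - 3)^2, so the eigenvalues are known. The minimal polynomial is
  m_A(x) = Π_λ (x − λ)^{k_λ}
where k_λ is the size of the *largest* Jordan block for λ (equivalently, the smallest k with (A − λI)^k v = 0 for every generalised eigenvector v of λ).

  λ = 3: largest Jordan block has size 1, contributing (x − 3)
  λ = 6: largest Jordan block has size 2, contributing (x − 6)^2

So m_A(x) = (x - 6)^2*(x - 3) = x^3 - 15*x^2 + 72*x - 108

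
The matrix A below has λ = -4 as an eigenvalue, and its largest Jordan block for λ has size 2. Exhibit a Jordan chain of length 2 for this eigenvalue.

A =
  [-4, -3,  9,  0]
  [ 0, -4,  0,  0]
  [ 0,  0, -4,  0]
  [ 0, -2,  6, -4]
A Jordan chain for λ = -4 of length 2:
v_1 = (-3, 0, 0, -2)ᵀ
v_2 = (0, 1, 0, 0)ᵀ

Let N = A − (-4)·I. We want v_2 with N^2 v_2 = 0 but N^1 v_2 ≠ 0; then v_{j-1} := N · v_j for j = 2, …, 2.

Pick v_2 = (0, 1, 0, 0)ᵀ.
Then v_1 = N · v_2 = (-3, 0, 0, -2)ᵀ.

Sanity check: (A − (-4)·I) v_1 = (0, 0, 0, 0)ᵀ = 0. ✓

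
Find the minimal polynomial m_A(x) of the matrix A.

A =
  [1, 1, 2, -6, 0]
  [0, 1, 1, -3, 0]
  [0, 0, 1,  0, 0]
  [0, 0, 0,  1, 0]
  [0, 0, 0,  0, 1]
x^3 - 3*x^2 + 3*x - 1

The characteristic polynomial is χ_A(x) = (x - 1)^5, so the eigenvalues are known. The minimal polynomial is
  m_A(x) = Π_λ (x − λ)^{k_λ}
where k_λ is the size of the *largest* Jordan block for λ (equivalently, the smallest k with (A − λI)^k v = 0 for every generalised eigenvector v of λ).

  λ = 1: largest Jordan block has size 3, contributing (x − 1)^3

So m_A(x) = (x - 1)^3 = x^3 - 3*x^2 + 3*x - 1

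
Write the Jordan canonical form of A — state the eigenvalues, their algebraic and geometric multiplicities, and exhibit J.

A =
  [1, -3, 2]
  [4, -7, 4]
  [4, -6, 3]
J_2(-1) ⊕ J_1(-1)

The characteristic polynomial is
  det(x·I − A) = x^3 + 3*x^2 + 3*x + 1 = (x + 1)^3

Eigenvalues and multiplicities (the geometric multiplicity of λ is n − rank(A − λI), which equals the number of Jordan blocks for λ):
  λ = -1: algebraic multiplicity = 3, geometric multiplicity = 2

Determining the block sizes for each eigenvalue:
  λ = -1: 2 blocks summing to 3 forces exactly one block of size 2 and the rest size 1 → block sizes [2, 1]

Assembling the blocks gives a Jordan form
J =
  [-1,  1,  0]
  [ 0, -1,  0]
  [ 0,  0, -1]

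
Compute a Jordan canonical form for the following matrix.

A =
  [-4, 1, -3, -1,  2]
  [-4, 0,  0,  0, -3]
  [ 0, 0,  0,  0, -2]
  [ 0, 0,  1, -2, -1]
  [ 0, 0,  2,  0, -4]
J_3(-2) ⊕ J_2(-2)

The characteristic polynomial is
  det(x·I − A) = x^5 + 10*x^4 + 40*x^3 + 80*x^2 + 80*x + 32 = (x + 2)^5

Eigenvalues and multiplicities (the geometric multiplicity of λ is n − rank(A − λI), which equals the number of Jordan blocks for λ):
  λ = -2: algebraic multiplicity = 5, geometric multiplicity = 2

Determining the block sizes for each eigenvalue:
  λ = -2: with am = 5 and gm = 2, the partition is not yet determined (e.g. several partitions of 5 into 2 parts exist). Let N = A − (-2)·I. Computing rank(N^1) = 3, rank(N^2) = 1, rank(N^3) = 0; the number of blocks of size ≥ j is rank(N^{j−1}) − rank(N^j), giving [2, 2, 1]. So we have 1 block(s) of size 3, 1 block(s) of size 2 → block sizes [3, 2]

Assembling the blocks gives a Jordan form
J =
  [-2,  1,  0,  0,  0]
  [ 0, -2,  1,  0,  0]
  [ 0,  0, -2,  0,  0]
  [ 0,  0,  0, -2,  1]
  [ 0,  0,  0,  0, -2]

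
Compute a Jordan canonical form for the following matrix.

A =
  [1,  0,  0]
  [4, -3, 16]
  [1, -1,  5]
J_2(1) ⊕ J_1(1)

The characteristic polynomial is
  det(x·I − A) = x^3 - 3*x^2 + 3*x - 1 = (x - 1)^3

Eigenvalues and multiplicities (the geometric multiplicity of λ is n − rank(A − λI), which equals the number of Jordan blocks for λ):
  λ = 1: algebraic multiplicity = 3, geometric multiplicity = 2

Determining the block sizes for each eigenvalue:
  λ = 1: 2 blocks summing to 3 forces exactly one block of size 2 and the rest size 1 → block sizes [2, 1]

Assembling the blocks gives a Jordan form
J =
  [1, 1, 0]
  [0, 1, 0]
  [0, 0, 1]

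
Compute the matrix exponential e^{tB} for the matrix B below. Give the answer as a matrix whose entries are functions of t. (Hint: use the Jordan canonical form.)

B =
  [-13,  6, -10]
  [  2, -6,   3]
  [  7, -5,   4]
e^{tB} =
  [3*t^2*exp(-5*t) - 8*t*exp(-5*t) + exp(-5*t), -2*t^2*exp(-5*t) + 6*t*exp(-5*t), 4*t^2*exp(-5*t) - 10*t*exp(-5*t)]
  [3*t^2*exp(-5*t)/2 + 2*t*exp(-5*t), -t^2*exp(-5*t) - t*exp(-5*t) + exp(-5*t), 2*t^2*exp(-5*t) + 3*t*exp(-5*t)]
  [-3*t^2*exp(-5*t)/2 + 7*t*exp(-5*t), t^2*exp(-5*t) - 5*t*exp(-5*t), -2*t^2*exp(-5*t) + 9*t*exp(-5*t) + exp(-5*t)]

Strategy: write B = P · J · P⁻¹ where J is a Jordan canonical form, so e^{tB} = P · e^{tJ} · P⁻¹, and e^{tJ} can be computed block-by-block.

B has Jordan form
J =
  [-5,  1,  0]
  [ 0, -5,  1]
  [ 0,  0, -5]
(up to reordering of blocks).

Per-block formulas:
  For a 3×3 Jordan block J_3(-5): exp(t · J_3(-5)) = e^(-5t)·(I + t·N + (t^2/2)·N^2), where N is the 3×3 nilpotent shift.

After assembling e^{tJ} and conjugating by P, we get:

e^{tB} =
  [3*t^2*exp(-5*t) - 8*t*exp(-5*t) + exp(-5*t), -2*t^2*exp(-5*t) + 6*t*exp(-5*t), 4*t^2*exp(-5*t) - 10*t*exp(-5*t)]
  [3*t^2*exp(-5*t)/2 + 2*t*exp(-5*t), -t^2*exp(-5*t) - t*exp(-5*t) + exp(-5*t), 2*t^2*exp(-5*t) + 3*t*exp(-5*t)]
  [-3*t^2*exp(-5*t)/2 + 7*t*exp(-5*t), t^2*exp(-5*t) - 5*t*exp(-5*t), -2*t^2*exp(-5*t) + 9*t*exp(-5*t) + exp(-5*t)]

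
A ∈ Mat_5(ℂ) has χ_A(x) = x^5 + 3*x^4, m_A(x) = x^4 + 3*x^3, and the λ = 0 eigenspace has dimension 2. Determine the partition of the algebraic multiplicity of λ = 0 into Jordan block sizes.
Block sizes for λ = 0: [3, 1]

Step 1 — from the characteristic polynomial, algebraic multiplicity of λ = 0 is 4. From dim ker(A − (0)·I) = 2, there are exactly 2 Jordan blocks for λ = 0.
Step 2 — from the minimal polynomial, the factor (x − 0)^3 tells us the largest block for λ = 0 has size 3.
Step 3 — with total size 4, 2 blocks, and largest block 3, the block sizes (in nonincreasing order) are [3, 1].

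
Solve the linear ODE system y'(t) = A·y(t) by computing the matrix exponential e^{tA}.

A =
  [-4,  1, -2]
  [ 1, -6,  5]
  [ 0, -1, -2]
e^{tA} =
  [t^2*exp(-4*t)/2 + exp(-4*t), t*exp(-4*t), t^2*exp(-4*t)/2 - 2*t*exp(-4*t)]
  [-t^2*exp(-4*t) + t*exp(-4*t), -2*t*exp(-4*t) + exp(-4*t), -t^2*exp(-4*t) + 5*t*exp(-4*t)]
  [-t^2*exp(-4*t)/2, -t*exp(-4*t), -t^2*exp(-4*t)/2 + 2*t*exp(-4*t) + exp(-4*t)]

Strategy: write A = P · J · P⁻¹ where J is a Jordan canonical form, so e^{tA} = P · e^{tJ} · P⁻¹, and e^{tJ} can be computed block-by-block.

A has Jordan form
J =
  [-4,  1,  0]
  [ 0, -4,  1]
  [ 0,  0, -4]
(up to reordering of blocks).

Per-block formulas:
  For a 3×3 Jordan block J_3(-4): exp(t · J_3(-4)) = e^(-4t)·(I + t·N + (t^2/2)·N^2), where N is the 3×3 nilpotent shift.

After assembling e^{tJ} and conjugating by P, we get:

e^{tA} =
  [t^2*exp(-4*t)/2 + exp(-4*t), t*exp(-4*t), t^2*exp(-4*t)/2 - 2*t*exp(-4*t)]
  [-t^2*exp(-4*t) + t*exp(-4*t), -2*t*exp(-4*t) + exp(-4*t), -t^2*exp(-4*t) + 5*t*exp(-4*t)]
  [-t^2*exp(-4*t)/2, -t*exp(-4*t), -t^2*exp(-4*t)/2 + 2*t*exp(-4*t) + exp(-4*t)]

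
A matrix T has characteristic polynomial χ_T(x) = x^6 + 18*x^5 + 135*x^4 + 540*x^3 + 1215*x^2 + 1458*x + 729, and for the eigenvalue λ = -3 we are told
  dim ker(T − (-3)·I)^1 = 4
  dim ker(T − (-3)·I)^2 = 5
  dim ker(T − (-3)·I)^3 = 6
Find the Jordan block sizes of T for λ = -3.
Block sizes for λ = -3: [3, 1, 1, 1]

From the dimensions of kernels of powers, the number of Jordan blocks of size at least j is d_j − d_{j−1} where d_j = dim ker(N^j) (with d_0 = 0). Computing the differences gives [4, 1, 1].
The number of blocks of size exactly k is (#blocks of size ≥ k) − (#blocks of size ≥ k + 1), so the partition is: 3 block(s) of size 1, 1 block(s) of size 3.
In nonincreasing order the block sizes are [3, 1, 1, 1].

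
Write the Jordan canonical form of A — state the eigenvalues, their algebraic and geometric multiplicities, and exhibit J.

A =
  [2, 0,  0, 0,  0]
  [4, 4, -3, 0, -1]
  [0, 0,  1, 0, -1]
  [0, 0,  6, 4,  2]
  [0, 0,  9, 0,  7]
J_1(2) ⊕ J_2(4) ⊕ J_1(4) ⊕ J_1(4)

The characteristic polynomial is
  det(x·I − A) = x^5 - 18*x^4 + 128*x^3 - 448*x^2 + 768*x - 512 = (x - 4)^4*(x - 2)

Eigenvalues and multiplicities (the geometric multiplicity of λ is n − rank(A − λI), which equals the number of Jordan blocks for λ):
  λ = 2: algebraic multiplicity = 1, geometric multiplicity = 1
  λ = 4: algebraic multiplicity = 4, geometric multiplicity = 3

Determining the block sizes for each eigenvalue:
  λ = 2: one block (gm = 1), so the single block has size am = 1 → block sizes [1]
  λ = 4: 3 blocks summing to 4 forces exactly one block of size 2 and the rest size 1 → block sizes [2, 1, 1]

Assembling the blocks gives a Jordan form
J =
  [2, 0, 0, 0, 0]
  [0, 4, 1, 0, 0]
  [0, 0, 4, 0, 0]
  [0, 0, 0, 4, 0]
  [0, 0, 0, 0, 4]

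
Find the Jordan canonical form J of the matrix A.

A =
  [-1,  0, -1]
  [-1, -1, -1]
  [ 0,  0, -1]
J_3(-1)

The characteristic polynomial is
  det(x·I − A) = x^3 + 3*x^2 + 3*x + 1 = (x + 1)^3

Eigenvalues and multiplicities (the geometric multiplicity of λ is n − rank(A − λI), which equals the number of Jordan blocks for λ):
  λ = -1: algebraic multiplicity = 3, geometric multiplicity = 1

Determining the block sizes for each eigenvalue:
  λ = -1: one block (gm = 1), so the single block has size am = 3 → block sizes [3]

Assembling the blocks gives a Jordan form
J =
  [-1,  1,  0]
  [ 0, -1,  1]
  [ 0,  0, -1]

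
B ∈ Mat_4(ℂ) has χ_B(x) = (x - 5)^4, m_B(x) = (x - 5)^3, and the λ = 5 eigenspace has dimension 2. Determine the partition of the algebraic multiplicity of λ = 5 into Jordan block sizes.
Block sizes for λ = 5: [3, 1]

Step 1 — from the characteristic polynomial, algebraic multiplicity of λ = 5 is 4. From dim ker(B − (5)·I) = 2, there are exactly 2 Jordan blocks for λ = 5.
Step 2 — from the minimal polynomial, the factor (x − 5)^3 tells us the largest block for λ = 5 has size 3.
Step 3 — with total size 4, 2 blocks, and largest block 3, the block sizes (in nonincreasing order) are [3, 1].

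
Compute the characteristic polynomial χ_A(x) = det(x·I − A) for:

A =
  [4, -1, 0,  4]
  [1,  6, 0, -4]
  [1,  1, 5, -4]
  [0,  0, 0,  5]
x^4 - 20*x^3 + 150*x^2 - 500*x + 625

Expanding det(x·I − A) (e.g. by cofactor expansion or by noting that A is similar to its Jordan form J, which has the same characteristic polynomial as A) gives
  χ_A(x) = x^4 - 20*x^3 + 150*x^2 - 500*x + 625
which factors as (x - 5)^4. The eigenvalues (with algebraic multiplicities) are λ = 5 with multiplicity 4.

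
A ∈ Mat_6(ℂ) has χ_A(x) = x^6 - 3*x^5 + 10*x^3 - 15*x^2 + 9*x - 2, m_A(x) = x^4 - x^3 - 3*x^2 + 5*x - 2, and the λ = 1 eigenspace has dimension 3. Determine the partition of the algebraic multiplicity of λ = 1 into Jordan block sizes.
Block sizes for λ = 1: [3, 1, 1]

Step 1 — from the characteristic polynomial, algebraic multiplicity of λ = 1 is 5. From dim ker(A − (1)·I) = 3, there are exactly 3 Jordan blocks for λ = 1.
Step 2 — from the minimal polynomial, the factor (x − 1)^3 tells us the largest block for λ = 1 has size 3.
Step 3 — with total size 5, 3 blocks, and largest block 3, the block sizes (in nonincreasing order) are [3, 1, 1].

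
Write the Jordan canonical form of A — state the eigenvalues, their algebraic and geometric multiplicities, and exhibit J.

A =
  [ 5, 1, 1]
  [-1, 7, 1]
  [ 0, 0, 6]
J_2(6) ⊕ J_1(6)

The characteristic polynomial is
  det(x·I − A) = x^3 - 18*x^2 + 108*x - 216 = (x - 6)^3

Eigenvalues and multiplicities (the geometric multiplicity of λ is n − rank(A − λI), which equals the number of Jordan blocks for λ):
  λ = 6: algebraic multiplicity = 3, geometric multiplicity = 2

Determining the block sizes for each eigenvalue:
  λ = 6: 2 blocks summing to 3 forces exactly one block of size 2 and the rest size 1 → block sizes [2, 1]

Assembling the blocks gives a Jordan form
J =
  [6, 1, 0]
  [0, 6, 0]
  [0, 0, 6]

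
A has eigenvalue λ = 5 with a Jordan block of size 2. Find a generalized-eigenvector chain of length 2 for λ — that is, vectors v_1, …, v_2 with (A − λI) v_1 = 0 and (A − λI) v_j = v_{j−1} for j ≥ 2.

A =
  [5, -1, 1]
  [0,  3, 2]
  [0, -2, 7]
A Jordan chain for λ = 5 of length 2:
v_1 = (-1, -2, -2)ᵀ
v_2 = (0, 1, 0)ᵀ

Let N = A − (5)·I. We want v_2 with N^2 v_2 = 0 but N^1 v_2 ≠ 0; then v_{j-1} := N · v_j for j = 2, …, 2.

Pick v_2 = (0, 1, 0)ᵀ.
Then v_1 = N · v_2 = (-1, -2, -2)ᵀ.

Sanity check: (A − (5)·I) v_1 = (0, 0, 0)ᵀ = 0. ✓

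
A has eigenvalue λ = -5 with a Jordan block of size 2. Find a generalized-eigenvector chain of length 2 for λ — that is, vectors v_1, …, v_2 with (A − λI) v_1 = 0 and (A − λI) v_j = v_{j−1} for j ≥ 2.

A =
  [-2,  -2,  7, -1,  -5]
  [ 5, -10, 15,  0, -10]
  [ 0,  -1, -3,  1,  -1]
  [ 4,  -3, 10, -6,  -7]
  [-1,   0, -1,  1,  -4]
A Jordan chain for λ = -5 of length 2:
v_1 = (3, 5, 0, 4, -1)ᵀ
v_2 = (1, 0, 0, 0, 0)ᵀ

Let N = A − (-5)·I. We want v_2 with N^2 v_2 = 0 but N^1 v_2 ≠ 0; then v_{j-1} := N · v_j for j = 2, …, 2.

Pick v_2 = (1, 0, 0, 0, 0)ᵀ.
Then v_1 = N · v_2 = (3, 5, 0, 4, -1)ᵀ.

Sanity check: (A − (-5)·I) v_1 = (0, 0, 0, 0, 0)ᵀ = 0. ✓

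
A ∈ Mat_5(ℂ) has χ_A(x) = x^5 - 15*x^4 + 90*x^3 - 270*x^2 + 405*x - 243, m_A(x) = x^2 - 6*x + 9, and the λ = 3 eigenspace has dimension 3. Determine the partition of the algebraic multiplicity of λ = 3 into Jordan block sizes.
Block sizes for λ = 3: [2, 2, 1]

Step 1 — from the characteristic polynomial, algebraic multiplicity of λ = 3 is 5. From dim ker(A − (3)·I) = 3, there are exactly 3 Jordan blocks for λ = 3.
Step 2 — from the minimal polynomial, the factor (x − 3)^2 tells us the largest block for λ = 3 has size 2.
Step 3 — with total size 5, 3 blocks, and largest block 2, the block sizes (in nonincreasing order) are [2, 2, 1].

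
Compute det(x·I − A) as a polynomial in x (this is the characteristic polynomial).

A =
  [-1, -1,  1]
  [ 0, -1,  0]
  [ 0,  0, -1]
x^3 + 3*x^2 + 3*x + 1

Expanding det(x·I − A) (e.g. by cofactor expansion or by noting that A is similar to its Jordan form J, which has the same characteristic polynomial as A) gives
  χ_A(x) = x^3 + 3*x^2 + 3*x + 1
which factors as (x + 1)^3. The eigenvalues (with algebraic multiplicities) are λ = -1 with multiplicity 3.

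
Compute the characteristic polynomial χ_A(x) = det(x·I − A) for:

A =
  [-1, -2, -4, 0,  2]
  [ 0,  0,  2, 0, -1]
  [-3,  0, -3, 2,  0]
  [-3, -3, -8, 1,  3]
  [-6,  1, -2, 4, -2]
x^5 + 5*x^4 + 10*x^3 + 10*x^2 + 5*x + 1

Expanding det(x·I − A) (e.g. by cofactor expansion or by noting that A is similar to its Jordan form J, which has the same characteristic polynomial as A) gives
  χ_A(x) = x^5 + 5*x^4 + 10*x^3 + 10*x^2 + 5*x + 1
which factors as (x + 1)^5. The eigenvalues (with algebraic multiplicities) are λ = -1 with multiplicity 5.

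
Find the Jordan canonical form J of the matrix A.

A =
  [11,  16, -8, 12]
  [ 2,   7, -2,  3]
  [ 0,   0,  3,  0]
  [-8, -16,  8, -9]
J_2(3) ⊕ J_1(3) ⊕ J_1(3)

The characteristic polynomial is
  det(x·I − A) = x^4 - 12*x^3 + 54*x^2 - 108*x + 81 = (x - 3)^4

Eigenvalues and multiplicities (the geometric multiplicity of λ is n − rank(A − λI), which equals the number of Jordan blocks for λ):
  λ = 3: algebraic multiplicity = 4, geometric multiplicity = 3

Determining the block sizes for each eigenvalue:
  λ = 3: 3 blocks summing to 4 forces exactly one block of size 2 and the rest size 1 → block sizes [2, 1, 1]

Assembling the blocks gives a Jordan form
J =
  [3, 1, 0, 0]
  [0, 3, 0, 0]
  [0, 0, 3, 0]
  [0, 0, 0, 3]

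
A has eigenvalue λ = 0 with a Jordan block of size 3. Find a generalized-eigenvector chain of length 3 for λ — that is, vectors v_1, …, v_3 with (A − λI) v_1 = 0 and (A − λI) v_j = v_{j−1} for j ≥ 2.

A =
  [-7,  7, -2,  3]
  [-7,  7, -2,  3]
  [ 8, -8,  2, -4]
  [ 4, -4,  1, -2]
A Jordan chain for λ = 0 of length 3:
v_1 = (-4, -4, 0, 0)ᵀ
v_2 = (-7, -7, 8, 4)ᵀ
v_3 = (1, 0, 0, 0)ᵀ

Let N = A − (0)·I. We want v_3 with N^3 v_3 = 0 but N^2 v_3 ≠ 0; then v_{j-1} := N · v_j for j = 3, …, 2.

Pick v_3 = (1, 0, 0, 0)ᵀ.
Then v_2 = N · v_3 = (-7, -7, 8, 4)ᵀ.
Then v_1 = N · v_2 = (-4, -4, 0, 0)ᵀ.

Sanity check: (A − (0)·I) v_1 = (0, 0, 0, 0)ᵀ = 0. ✓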